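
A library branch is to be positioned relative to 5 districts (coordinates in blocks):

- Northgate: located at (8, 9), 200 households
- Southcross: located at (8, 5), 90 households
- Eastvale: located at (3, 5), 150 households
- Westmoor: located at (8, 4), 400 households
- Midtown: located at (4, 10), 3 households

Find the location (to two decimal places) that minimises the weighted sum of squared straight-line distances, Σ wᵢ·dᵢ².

The minimiser of Σwᵢ‖p−pᵢ‖² is the weighted centroid p* = (Σwᵢpᵢ)/(Σwᵢ).
Σwᵢ = 843.
Σwᵢxᵢ = 200·8 + 90·8 + 150·3 + 400·8 + 3·4 = 5982.
Σwᵢyᵢ = 200·9 + 90·5 + 150·5 + 400·4 + 3·10 = 4630.
x* = 5982/843 = 7.10, y* = 4630/843 = 5.49.

(7.10, 5.49)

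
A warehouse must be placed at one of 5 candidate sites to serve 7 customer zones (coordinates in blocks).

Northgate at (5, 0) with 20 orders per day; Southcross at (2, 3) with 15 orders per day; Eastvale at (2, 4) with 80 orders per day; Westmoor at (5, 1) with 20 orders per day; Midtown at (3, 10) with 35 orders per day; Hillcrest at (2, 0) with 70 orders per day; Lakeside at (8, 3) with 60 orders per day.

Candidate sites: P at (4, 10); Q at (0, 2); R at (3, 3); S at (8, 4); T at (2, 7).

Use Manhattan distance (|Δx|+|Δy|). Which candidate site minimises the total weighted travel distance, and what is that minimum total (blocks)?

Total weighted distance at each candidate:
  P (4, 10): total = 2730
  Q (0, 2): total = 1830
  R (3, 3): total = 1180
  S (8, 4): total = 1990
  T (2, 7): total = 1910
Minimum is at R with total 1180 blocks.

R, total 1180 blocks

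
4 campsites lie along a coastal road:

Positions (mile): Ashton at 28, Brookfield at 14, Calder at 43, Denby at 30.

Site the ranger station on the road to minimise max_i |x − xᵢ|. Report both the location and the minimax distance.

The 1-center on a line is the midpoint of the two extreme points: leftmost at 14, rightmost at 43.
Optimal location = (14 + 43)/2 = 28.5; maximum distance = (43 − 14)/2 = 14.5.

location 28.5, max distance 14.5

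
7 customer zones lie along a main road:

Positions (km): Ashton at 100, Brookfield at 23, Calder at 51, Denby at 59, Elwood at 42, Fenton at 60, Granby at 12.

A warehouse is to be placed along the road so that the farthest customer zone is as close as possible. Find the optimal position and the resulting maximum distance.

location 56, max distance 44

The 1-center on a line is the midpoint of the two extreme points: leftmost at 12, rightmost at 100.
Optimal location = (12 + 100)/2 = 56; maximum distance = (100 − 12)/2 = 44.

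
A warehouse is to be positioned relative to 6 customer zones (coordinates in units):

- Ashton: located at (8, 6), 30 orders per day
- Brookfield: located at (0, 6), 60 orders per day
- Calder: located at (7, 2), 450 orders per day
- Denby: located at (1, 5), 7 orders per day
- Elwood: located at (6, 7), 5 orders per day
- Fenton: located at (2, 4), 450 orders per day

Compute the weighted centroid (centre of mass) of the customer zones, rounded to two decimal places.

The minimiser of Σwᵢ‖p−pᵢ‖² is the weighted centroid p* = (Σwᵢpᵢ)/(Σwᵢ).
Σwᵢ = 1002.
Σwᵢxᵢ = 30·8 + 60·0 + 450·7 + 7·1 + 5·6 + 450·2 = 4327.
Σwᵢyᵢ = 30·6 + 60·6 + 450·2 + 7·5 + 5·7 + 450·4 = 3310.
x* = 4327/1002 = 4.32, y* = 3310/1002 = 3.30.

(4.32, 3.30)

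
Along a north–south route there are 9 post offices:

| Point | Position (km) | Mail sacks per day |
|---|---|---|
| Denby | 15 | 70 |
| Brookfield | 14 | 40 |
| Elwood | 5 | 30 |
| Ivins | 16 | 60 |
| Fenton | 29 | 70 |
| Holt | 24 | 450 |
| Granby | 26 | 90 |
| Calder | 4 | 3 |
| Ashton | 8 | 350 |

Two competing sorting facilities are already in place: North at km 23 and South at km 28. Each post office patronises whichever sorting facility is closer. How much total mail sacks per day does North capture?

The indifferent point is the midpoint (23+28)/2 = 25.5; post offices left of it (closer to North at 23) go to North, those right go to South.
  Calder at 4 (w=3) → North
  Elwood at 5 (w=30) → North
  Ashton at 8 (w=350) → North
  Brookfield at 14 (w=40) → North
  Denby at 15 (w=70) → North
  Ivins at 16 (w=60) → North
  Holt at 24 (w=450) → North
  Granby at 26 (w=90) → South
  Fenton at 29 (w=70) → South
North captures 1003; South captures 160.

1003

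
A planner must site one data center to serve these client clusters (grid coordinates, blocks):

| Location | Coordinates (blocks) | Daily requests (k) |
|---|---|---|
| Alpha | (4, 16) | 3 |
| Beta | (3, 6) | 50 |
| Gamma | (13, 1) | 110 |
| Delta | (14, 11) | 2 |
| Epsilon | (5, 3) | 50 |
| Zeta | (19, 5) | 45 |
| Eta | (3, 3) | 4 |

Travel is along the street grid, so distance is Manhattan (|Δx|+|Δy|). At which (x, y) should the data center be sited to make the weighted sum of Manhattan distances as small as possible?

(13, 3)

Manhattan distance separates: Σwᵢ(|x−xᵢ|+|y−yᵢ|) = Σwᵢ|x−xᵢ| + Σwᵢ|y−yᵢ|, so x and y are optimised independently as 1-D weighted medians.
Total weight W = 264; half = 132.
x-coordinate, sorted with cumulative weight:
  x=3 (Beta, w=50) cum 50
  x=3 (Eta, w=4) cum 54
  x=4 (Alpha, w=3) cum 57
  x=5 (Epsilon, w=50) cum 107
  x=13 (Gamma, w=110) cum 217  ← median
  x=14 (Delta, w=2) cum 219
  x=19 (Zeta, w=45) cum 264
⇒ x* = 13
y-coordinate, sorted with cumulative weight:
  y=1 (Gamma, w=110) cum 110
  y=3 (Epsilon, w=50) cum 160  ← median
  y=3 (Eta, w=4) cum 164
  y=5 (Zeta, w=45) cum 209
  y=6 (Beta, w=50) cum 259
  y=11 (Delta, w=2) cum 261
  y=16 (Alpha, w=3) cum 264
⇒ y* = 3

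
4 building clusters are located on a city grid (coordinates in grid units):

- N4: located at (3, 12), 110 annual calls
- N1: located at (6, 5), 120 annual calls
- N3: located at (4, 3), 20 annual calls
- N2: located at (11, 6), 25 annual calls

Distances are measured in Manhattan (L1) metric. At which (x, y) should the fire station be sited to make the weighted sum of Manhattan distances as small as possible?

(6, 5)

Manhattan distance separates: Σwᵢ(|x−xᵢ|+|y−yᵢ|) = Σwᵢ|x−xᵢ| + Σwᵢ|y−yᵢ|, so x and y are optimised independently as 1-D weighted medians.
Total weight W = 275; half = 137.5.
x-coordinate, sorted with cumulative weight:
  x=3 (N4, w=110) cum 110
  x=4 (N3, w=20) cum 130
  x=6 (N1, w=120) cum 250  ← median
  x=11 (N2, w=25) cum 275
⇒ x* = 6
y-coordinate, sorted with cumulative weight:
  y=3 (N3, w=20) cum 20
  y=5 (N1, w=120) cum 140  ← median
  y=6 (N2, w=25) cum 165
  y=12 (N4, w=110) cum 275
⇒ y* = 5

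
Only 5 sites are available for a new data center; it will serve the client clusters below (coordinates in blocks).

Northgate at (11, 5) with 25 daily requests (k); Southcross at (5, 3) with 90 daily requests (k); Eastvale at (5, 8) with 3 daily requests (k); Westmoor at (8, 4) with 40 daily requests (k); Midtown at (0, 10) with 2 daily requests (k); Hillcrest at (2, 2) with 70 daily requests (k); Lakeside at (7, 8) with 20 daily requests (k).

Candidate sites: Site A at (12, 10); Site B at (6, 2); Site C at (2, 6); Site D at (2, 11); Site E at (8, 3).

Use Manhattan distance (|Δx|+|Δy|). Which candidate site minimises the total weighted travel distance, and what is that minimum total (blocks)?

Site B, total 1009 blocks

Total weighted distance at each candidate:
  Site A (12, 10): total = 3261
  Site B (6, 2): total = 1009
  Site C (2, 6): total = 1557
  Site D (2, 11): total = 2699
  Site E (8, 3): total = 1099
Minimum is at Site B with total 1009 blocks.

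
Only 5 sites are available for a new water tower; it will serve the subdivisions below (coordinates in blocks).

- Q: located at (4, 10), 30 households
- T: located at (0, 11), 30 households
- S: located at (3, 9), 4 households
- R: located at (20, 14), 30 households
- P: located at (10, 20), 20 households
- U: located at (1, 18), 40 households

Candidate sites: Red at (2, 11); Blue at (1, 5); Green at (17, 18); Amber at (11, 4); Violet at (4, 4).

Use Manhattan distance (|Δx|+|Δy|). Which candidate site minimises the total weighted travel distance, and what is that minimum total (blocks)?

Total weighted distance at each candidate:
  Red (2, 11): total = 1452
  Blue (1, 5): total = 2314
  Green (17, 18): total = 2472
  Amber (11, 4): total = 2852
  Violet (4, 4): total = 2434
Minimum is at Red with total 1452 blocks.

Red, total 1452 blocks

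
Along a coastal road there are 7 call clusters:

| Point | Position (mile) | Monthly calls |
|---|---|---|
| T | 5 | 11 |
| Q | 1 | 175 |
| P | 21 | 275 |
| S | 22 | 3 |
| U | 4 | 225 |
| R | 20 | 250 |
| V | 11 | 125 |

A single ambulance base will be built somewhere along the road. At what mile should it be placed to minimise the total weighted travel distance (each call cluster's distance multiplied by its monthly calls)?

x = 11

For a sum of weighted absolute distances on a line, the optimum is the weighted median (not the mean). Total weight W = 1064; half-weight = 532.
Sort by position and accumulate weight:
  mile 1 (Q, w=175) → cum 175
  mile 4 (U, w=225) → cum 400
  mile 5 (T, w=11) → cum 411
  mile 11 (V, w=125) → cum 536  ≥ 532 → median here
  mile 20 (R, w=250) → cum 786
  mile 21 (P, w=275) → cum 1061
  mile 22 (S, w=3) → cum 1064
Optimal location: mile 11.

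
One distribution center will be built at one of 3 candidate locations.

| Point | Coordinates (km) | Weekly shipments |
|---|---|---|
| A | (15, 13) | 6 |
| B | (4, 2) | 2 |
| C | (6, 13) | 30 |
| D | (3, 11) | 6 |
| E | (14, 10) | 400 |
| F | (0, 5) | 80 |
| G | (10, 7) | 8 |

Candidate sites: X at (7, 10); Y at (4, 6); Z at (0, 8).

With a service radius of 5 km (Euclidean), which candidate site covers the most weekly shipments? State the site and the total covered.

Coverage radius r = 5 km; a point is covered iff (Δx)²+(Δy)² ≤ 5² = 25.
  X (7, 10): covers {C, D, G} → 44
  Y (4, 6): covers {B, F} → 82
  Z (0, 8): covers {D, F} → 86
Maximum coverage at Z: 86 weekly shipments.

Z, covering 86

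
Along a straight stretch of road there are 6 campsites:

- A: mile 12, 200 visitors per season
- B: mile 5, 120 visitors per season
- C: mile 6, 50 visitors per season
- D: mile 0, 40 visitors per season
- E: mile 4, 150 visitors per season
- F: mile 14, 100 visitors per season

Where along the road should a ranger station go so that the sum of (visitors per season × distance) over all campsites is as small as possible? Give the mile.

For a sum of weighted absolute distances on a line, the optimum is the weighted median (not the mean). Total weight W = 660; half-weight = 330.
Sort by position and accumulate weight:
  mile 0 (D, w=40) → cum 40
  mile 4 (E, w=150) → cum 190
  mile 5 (B, w=120) → cum 310
  mile 6 (C, w=50) → cum 360  ≥ 330 → median here
  mile 12 (A, w=200) → cum 560
  mile 14 (F, w=100) → cum 660
Optimal location: mile 6.

x = 6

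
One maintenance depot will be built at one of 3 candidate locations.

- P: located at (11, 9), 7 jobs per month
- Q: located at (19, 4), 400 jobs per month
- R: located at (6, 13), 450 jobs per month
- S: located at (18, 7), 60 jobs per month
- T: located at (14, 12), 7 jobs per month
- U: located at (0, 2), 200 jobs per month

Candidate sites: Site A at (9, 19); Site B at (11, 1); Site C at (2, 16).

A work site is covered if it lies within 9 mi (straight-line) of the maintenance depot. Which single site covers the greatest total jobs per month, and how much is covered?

Coverage radius r = 9 mi; a point is covered iff (Δx)²+(Δy)² ≤ 9² = 81.
  Site A (9, 19): covers {R, T} → 457
  Site B (11, 1): covers {P, Q} → 407
  Site C (2, 16): covers {R} → 450
Maximum coverage at Site A: 457 jobs per month.

Site A, covering 457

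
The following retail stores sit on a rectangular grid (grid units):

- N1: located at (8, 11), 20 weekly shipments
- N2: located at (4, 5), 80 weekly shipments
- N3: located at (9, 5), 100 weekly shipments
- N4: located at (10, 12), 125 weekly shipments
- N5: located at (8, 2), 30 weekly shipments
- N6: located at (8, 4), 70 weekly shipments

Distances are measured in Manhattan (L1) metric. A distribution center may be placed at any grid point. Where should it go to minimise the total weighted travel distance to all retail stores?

Manhattan distance separates: Σwᵢ(|x−xᵢ|+|y−yᵢ|) = Σwᵢ|x−xᵢ| + Σwᵢ|y−yᵢ|, so x and y are optimised independently as 1-D weighted medians.
Total weight W = 425; half = 212.5.
x-coordinate, sorted with cumulative weight:
  x=4 (N2, w=80) cum 80
  x=8 (N1, w=20) cum 100
  x=8 (N5, w=30) cum 130
  x=8 (N6, w=70) cum 200
  x=9 (N3, w=100) cum 300  ← median
  x=10 (N4, w=125) cum 425
⇒ x* = 9
y-coordinate, sorted with cumulative weight:
  y=2 (N5, w=30) cum 30
  y=4 (N6, w=70) cum 100
  y=5 (N2, w=80) cum 180
  y=5 (N3, w=100) cum 280  ← median
  y=11 (N1, w=20) cum 300
  y=12 (N4, w=125) cum 425
⇒ y* = 5

(9, 5)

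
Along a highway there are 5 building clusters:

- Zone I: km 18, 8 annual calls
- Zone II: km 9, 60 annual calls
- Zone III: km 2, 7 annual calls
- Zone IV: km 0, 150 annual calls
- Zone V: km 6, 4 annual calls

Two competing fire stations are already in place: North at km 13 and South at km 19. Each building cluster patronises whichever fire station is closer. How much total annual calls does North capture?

221

The indifferent point is the midpoint (13+19)/2 = 16; building clusters left of it (closer to North at 13) go to North, those right go to South.
  Zone IV at 0 (w=150) → North
  Zone III at 2 (w=7) → North
  Zone V at 6 (w=4) → North
  Zone II at 9 (w=60) → North
  Zone I at 18 (w=8) → South
North captures 221; South captures 8.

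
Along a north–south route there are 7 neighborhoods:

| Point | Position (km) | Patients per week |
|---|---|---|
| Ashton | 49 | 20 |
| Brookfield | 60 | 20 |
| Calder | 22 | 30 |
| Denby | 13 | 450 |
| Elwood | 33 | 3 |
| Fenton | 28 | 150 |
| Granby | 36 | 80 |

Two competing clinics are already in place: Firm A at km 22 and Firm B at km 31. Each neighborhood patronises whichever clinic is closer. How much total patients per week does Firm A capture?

480

The indifferent point is the midpoint (22+31)/2 = 26.5; neighborhoods left of it (closer to Firm A at 22) go to Firm A, those right go to Firm B.
  Denby at 13 (w=450) → Firm A
  Calder at 22 (w=30) → Firm A
  Fenton at 28 (w=150) → Firm B
  Elwood at 33 (w=3) → Firm B
  Granby at 36 (w=80) → Firm B
  Ashton at 49 (w=20) → Firm B
  Brookfield at 60 (w=20) → Firm B
Firm A captures 480; Firm B captures 273.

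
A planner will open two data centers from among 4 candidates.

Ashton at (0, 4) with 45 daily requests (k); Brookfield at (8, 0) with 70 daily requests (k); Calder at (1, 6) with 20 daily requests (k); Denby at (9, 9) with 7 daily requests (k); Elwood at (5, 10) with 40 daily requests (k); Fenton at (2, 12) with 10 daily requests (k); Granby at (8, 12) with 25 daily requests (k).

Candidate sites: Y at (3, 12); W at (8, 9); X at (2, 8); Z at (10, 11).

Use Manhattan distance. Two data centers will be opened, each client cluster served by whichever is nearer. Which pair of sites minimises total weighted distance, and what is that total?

Evaluate every pair (each demand assigned to the nearer of the two):
  {W, X}: total = 1242
  {Y, W}: total = 1537
  {X, Z}: total = 1576
  {Y, X}: total = 1661
  {W, Z}: total = 1747
  {Y, Z}: total = 1831
Best pair: {W, X} with total 1242.

{W, X}, total 1242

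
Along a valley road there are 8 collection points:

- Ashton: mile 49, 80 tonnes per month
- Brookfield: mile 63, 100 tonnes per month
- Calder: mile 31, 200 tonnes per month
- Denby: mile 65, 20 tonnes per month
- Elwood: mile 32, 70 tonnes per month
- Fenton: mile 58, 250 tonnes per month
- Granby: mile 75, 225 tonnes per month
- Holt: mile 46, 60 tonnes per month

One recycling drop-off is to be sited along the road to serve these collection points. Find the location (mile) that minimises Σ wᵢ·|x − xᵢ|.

x = 58

For a sum of weighted absolute distances on a line, the optimum is the weighted median (not the mean). Total weight W = 1005; half-weight = 502.5.
Sort by position and accumulate weight:
  mile 31 (Calder, w=200) → cum 200
  mile 32 (Elwood, w=70) → cum 270
  mile 46 (Holt, w=60) → cum 330
  mile 49 (Ashton, w=80) → cum 410
  mile 58 (Fenton, w=250) → cum 660  ≥ 502.5 → median here
  mile 63 (Brookfield, w=100) → cum 760
  mile 65 (Denby, w=20) → cum 780
  mile 75 (Granby, w=225) → cum 1005
Optimal location: mile 58.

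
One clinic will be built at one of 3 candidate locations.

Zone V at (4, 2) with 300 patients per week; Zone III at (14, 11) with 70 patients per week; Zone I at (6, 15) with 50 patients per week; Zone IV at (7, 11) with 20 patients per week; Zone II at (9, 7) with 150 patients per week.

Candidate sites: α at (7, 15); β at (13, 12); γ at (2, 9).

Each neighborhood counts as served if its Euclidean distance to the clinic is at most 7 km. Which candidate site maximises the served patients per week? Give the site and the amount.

Coverage radius r = 7 km; a point is covered iff (Δx)²+(Δy)² ≤ 7² = 49.
  α (7, 15): covers {Zone I, Zone IV} → 70
  β (13, 12): covers {Zone III, Zone IV, Zone II} → 240
  γ (2, 9): covers {Zone IV} → 20
Maximum coverage at β: 240 patients per week.

β, covering 240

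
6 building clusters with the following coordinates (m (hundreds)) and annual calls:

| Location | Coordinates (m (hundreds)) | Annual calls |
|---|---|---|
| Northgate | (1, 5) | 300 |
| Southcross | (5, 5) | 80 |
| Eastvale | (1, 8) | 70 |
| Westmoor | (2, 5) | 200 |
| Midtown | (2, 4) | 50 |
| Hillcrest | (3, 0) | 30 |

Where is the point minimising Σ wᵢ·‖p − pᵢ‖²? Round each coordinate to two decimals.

(1.86, 5.01)

The minimiser of Σwᵢ‖p−pᵢ‖² is the weighted centroid p* = (Σwᵢpᵢ)/(Σwᵢ).
Σwᵢ = 730.
Σwᵢxᵢ = 300·1 + 80·5 + 70·1 + 200·2 + 50·2 + 30·3 = 1360.
Σwᵢyᵢ = 300·5 + 80·5 + 70·8 + 200·5 + 50·4 + 30·0 = 3660.
x* = 1360/730 = 1.86, y* = 3660/730 = 5.01.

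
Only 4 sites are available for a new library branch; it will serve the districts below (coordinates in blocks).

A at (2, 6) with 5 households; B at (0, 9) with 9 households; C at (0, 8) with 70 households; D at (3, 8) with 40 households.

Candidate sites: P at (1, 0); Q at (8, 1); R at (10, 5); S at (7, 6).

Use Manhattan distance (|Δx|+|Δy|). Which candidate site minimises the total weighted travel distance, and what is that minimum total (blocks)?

S, total 985 blocks

Total weighted distance at each candidate:
  P (1, 0): total = 1155
  Q (8, 1): total = 1729
  R (10, 5): total = 1481
  S (7, 6): total = 985
Minimum is at S with total 985 blocks.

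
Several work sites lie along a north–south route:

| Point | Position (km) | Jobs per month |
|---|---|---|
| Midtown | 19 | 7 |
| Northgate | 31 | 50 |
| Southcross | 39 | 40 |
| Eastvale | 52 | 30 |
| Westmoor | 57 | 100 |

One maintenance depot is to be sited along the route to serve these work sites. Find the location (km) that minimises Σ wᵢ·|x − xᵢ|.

For a sum of weighted absolute distances on a line, the optimum is the weighted median (not the mean). Total weight W = 227; half-weight = 113.5.
Sort by position and accumulate weight:
  km 19 (Midtown, w=7) → cum 7
  km 31 (Northgate, w=50) → cum 57
  km 39 (Southcross, w=40) → cum 97
  km 52 (Eastvale, w=30) → cum 127  ≥ 113.5 → median here
  km 57 (Westmoor, w=100) → cum 227
Optimal location: km 52.

x = 52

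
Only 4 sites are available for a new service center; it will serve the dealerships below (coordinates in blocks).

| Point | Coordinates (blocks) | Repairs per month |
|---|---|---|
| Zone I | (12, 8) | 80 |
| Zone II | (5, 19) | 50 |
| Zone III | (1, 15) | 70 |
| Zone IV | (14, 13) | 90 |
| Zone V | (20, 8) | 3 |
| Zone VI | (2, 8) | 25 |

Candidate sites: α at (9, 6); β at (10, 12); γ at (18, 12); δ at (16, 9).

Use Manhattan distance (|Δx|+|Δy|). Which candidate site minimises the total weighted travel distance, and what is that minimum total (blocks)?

Total weighted distance at each candidate:
  α (9, 6): total = 3784
  β (10, 12): total = 2712
  γ (18, 12): total = 4168
  δ (16, 9): total = 3850
Minimum is at β with total 2712 blocks.

β, total 2712 blocks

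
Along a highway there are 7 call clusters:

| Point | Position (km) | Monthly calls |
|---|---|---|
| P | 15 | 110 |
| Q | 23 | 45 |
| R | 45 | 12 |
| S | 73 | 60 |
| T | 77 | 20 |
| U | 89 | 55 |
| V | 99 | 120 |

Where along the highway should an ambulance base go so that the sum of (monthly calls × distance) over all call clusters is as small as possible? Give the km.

For a sum of weighted absolute distances on a line, the optimum is the weighted median (not the mean). Total weight W = 422; half-weight = 211.
Sort by position and accumulate weight:
  km 15 (P, w=110) → cum 110
  km 23 (Q, w=45) → cum 155
  km 45 (R, w=12) → cum 167
  km 73 (S, w=60) → cum 227  ≥ 211 → median here
  km 77 (T, w=20) → cum 247
  km 89 (U, w=55) → cum 302
  km 99 (V, w=120) → cum 422
Optimal location: km 73.

x = 73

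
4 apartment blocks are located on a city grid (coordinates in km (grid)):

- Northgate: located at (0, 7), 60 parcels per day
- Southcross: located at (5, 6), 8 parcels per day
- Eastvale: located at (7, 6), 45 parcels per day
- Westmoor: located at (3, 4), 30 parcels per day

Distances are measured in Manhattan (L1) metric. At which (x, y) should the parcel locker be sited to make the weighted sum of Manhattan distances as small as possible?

Manhattan distance separates: Σwᵢ(|x−xᵢ|+|y−yᵢ|) = Σwᵢ|x−xᵢ| + Σwᵢ|y−yᵢ|, so x and y are optimised independently as 1-D weighted medians.
Total weight W = 143; half = 71.5.
x-coordinate, sorted with cumulative weight:
  x=0 (Northgate, w=60) cum 60
  x=3 (Westmoor, w=30) cum 90  ← median
  x=5 (Southcross, w=8) cum 98
  x=7 (Eastvale, w=45) cum 143
⇒ x* = 3
y-coordinate, sorted with cumulative weight:
  y=4 (Westmoor, w=30) cum 30
  y=6 (Southcross, w=8) cum 38
  y=6 (Eastvale, w=45) cum 83  ← median
  y=7 (Northgate, w=60) cum 143
⇒ y* = 6

(3, 6)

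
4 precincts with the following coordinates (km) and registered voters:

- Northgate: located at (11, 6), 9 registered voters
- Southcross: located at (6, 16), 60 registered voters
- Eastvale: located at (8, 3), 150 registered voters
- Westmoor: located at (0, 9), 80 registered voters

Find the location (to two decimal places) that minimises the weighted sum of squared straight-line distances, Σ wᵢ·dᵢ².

The minimiser of Σwᵢ‖p−pᵢ‖² is the weighted centroid p* = (Σwᵢpᵢ)/(Σwᵢ).
Σwᵢ = 299.
Σwᵢxᵢ = 9·11 + 60·6 + 150·8 + 80·0 = 1659.
Σwᵢyᵢ = 9·6 + 60·16 + 150·3 + 80·9 = 2184.
x* = 1659/299 = 5.55, y* = 2184/299 = 7.30.

(5.55, 7.30)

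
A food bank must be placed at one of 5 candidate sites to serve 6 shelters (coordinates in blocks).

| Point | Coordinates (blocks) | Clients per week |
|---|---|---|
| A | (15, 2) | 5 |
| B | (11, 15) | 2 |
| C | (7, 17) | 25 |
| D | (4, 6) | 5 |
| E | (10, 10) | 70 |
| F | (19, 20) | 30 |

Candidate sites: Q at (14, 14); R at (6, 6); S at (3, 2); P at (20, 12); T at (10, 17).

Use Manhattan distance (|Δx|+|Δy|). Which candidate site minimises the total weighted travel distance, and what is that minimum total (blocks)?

T, total 1116 blocks

Total weighted distance at each candidate:
  Q (14, 14): total = 1303
  R (6, 6): total = 1773
  S (3, 2): total = 2672
  P (20, 12): total = 1769
  T (10, 17): total = 1116
Minimum is at T with total 1116 blocks.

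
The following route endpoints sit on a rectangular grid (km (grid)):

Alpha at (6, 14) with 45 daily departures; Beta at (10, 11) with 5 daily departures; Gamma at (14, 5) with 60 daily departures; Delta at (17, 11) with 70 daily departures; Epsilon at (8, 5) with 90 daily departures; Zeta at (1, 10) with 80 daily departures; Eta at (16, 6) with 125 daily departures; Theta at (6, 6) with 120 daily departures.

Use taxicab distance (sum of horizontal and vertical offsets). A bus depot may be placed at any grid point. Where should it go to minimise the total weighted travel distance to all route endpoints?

Manhattan distance separates: Σwᵢ(|x−xᵢ|+|y−yᵢ|) = Σwᵢ|x−xᵢ| + Σwᵢ|y−yᵢ|, so x and y are optimised independently as 1-D weighted medians.
Total weight W = 595; half = 297.5.
x-coordinate, sorted with cumulative weight:
  x=1 (Zeta, w=80) cum 80
  x=6 (Alpha, w=45) cum 125
  x=6 (Theta, w=120) cum 245
  x=8 (Epsilon, w=90) cum 335  ← median
  x=10 (Beta, w=5) cum 340
  x=14 (Gamma, w=60) cum 400
  x=16 (Eta, w=125) cum 525
  x=17 (Delta, w=70) cum 595
⇒ x* = 8
y-coordinate, sorted with cumulative weight:
  y=5 (Gamma, w=60) cum 60
  y=5 (Epsilon, w=90) cum 150
  y=6 (Eta, w=125) cum 275
  y=6 (Theta, w=120) cum 395  ← median
  y=10 (Zeta, w=80) cum 475
  y=11 (Beta, w=5) cum 480
  y=11 (Delta, w=70) cum 550
  y=14 (Alpha, w=45) cum 595
⇒ y* = 6

(8, 6)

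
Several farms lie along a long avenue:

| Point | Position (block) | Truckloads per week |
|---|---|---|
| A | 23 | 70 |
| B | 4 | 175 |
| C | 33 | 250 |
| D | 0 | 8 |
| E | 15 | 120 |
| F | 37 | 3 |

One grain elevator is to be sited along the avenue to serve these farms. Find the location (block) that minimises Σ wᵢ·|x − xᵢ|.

x = 23

For a sum of weighted absolute distances on a line, the optimum is the weighted median (not the mean). Total weight W = 626; half-weight = 313.
Sort by position and accumulate weight:
  block 0 (D, w=8) → cum 8
  block 4 (B, w=175) → cum 183
  block 15 (E, w=120) → cum 303
  block 23 (A, w=70) → cum 373  ≥ 313 → median here
  block 33 (C, w=250) → cum 623
  block 37 (F, w=3) → cum 626
Optimal location: block 23.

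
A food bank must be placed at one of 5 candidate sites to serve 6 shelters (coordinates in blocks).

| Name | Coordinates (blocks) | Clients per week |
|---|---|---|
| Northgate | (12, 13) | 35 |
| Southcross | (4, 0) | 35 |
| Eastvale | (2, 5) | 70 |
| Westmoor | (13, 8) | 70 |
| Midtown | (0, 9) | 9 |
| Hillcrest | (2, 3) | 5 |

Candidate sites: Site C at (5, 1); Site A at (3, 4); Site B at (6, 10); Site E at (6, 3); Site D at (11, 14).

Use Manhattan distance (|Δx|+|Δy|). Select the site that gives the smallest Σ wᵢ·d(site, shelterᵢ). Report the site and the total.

Total weighted distance at each candidate:
  Site C (5, 1): total = 2417
  Site A (3, 4): total = 2007
  Site B (6, 10): total = 2113
  Site E (6, 3): total = 2123
  Site D (11, 14): total = 2869
Minimum is at Site A with total 2007 blocks.

Site A, total 2007 blocks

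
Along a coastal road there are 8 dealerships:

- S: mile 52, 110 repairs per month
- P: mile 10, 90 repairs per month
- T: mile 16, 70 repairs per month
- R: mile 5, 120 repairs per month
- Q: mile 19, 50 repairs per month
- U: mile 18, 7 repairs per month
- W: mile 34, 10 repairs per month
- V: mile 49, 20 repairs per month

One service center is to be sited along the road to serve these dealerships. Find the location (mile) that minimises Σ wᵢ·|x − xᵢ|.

For a sum of weighted absolute distances on a line, the optimum is the weighted median (not the mean). Total weight W = 477; half-weight = 238.5.
Sort by position and accumulate weight:
  mile 5 (R, w=120) → cum 120
  mile 10 (P, w=90) → cum 210
  mile 16 (T, w=70) → cum 280  ≥ 238.5 → median here
  mile 18 (U, w=7) → cum 287
  mile 19 (Q, w=50) → cum 337
  mile 34 (W, w=10) → cum 347
  mile 49 (V, w=20) → cum 367
  mile 52 (S, w=110) → cum 477
Optimal location: mile 16.

x = 16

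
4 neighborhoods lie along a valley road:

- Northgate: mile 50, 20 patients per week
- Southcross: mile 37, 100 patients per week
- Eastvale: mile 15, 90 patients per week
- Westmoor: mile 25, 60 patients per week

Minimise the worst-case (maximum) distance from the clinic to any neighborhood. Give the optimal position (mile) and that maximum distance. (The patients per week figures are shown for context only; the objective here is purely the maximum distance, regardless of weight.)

The 1-center on a line is the midpoint of the two extreme points: leftmost at 15, rightmost at 50.
Optimal location = (15 + 50)/2 = 32.5; maximum distance = (50 − 15)/2 = 17.5.

location 32.5, max distance 17.5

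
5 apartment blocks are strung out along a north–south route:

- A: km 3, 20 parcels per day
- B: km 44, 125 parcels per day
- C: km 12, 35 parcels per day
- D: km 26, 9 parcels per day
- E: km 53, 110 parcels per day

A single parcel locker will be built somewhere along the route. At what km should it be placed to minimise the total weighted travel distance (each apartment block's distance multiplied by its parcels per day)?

For a sum of weighted absolute distances on a line, the optimum is the weighted median (not the mean). Total weight W = 299; half-weight = 149.5.
Sort by position and accumulate weight:
  km 3 (A, w=20) → cum 20
  km 12 (C, w=35) → cum 55
  km 26 (D, w=9) → cum 64
  km 44 (B, w=125) → cum 189  ≥ 149.5 → median here
  km 53 (E, w=110) → cum 299
Optimal location: km 44.

x = 44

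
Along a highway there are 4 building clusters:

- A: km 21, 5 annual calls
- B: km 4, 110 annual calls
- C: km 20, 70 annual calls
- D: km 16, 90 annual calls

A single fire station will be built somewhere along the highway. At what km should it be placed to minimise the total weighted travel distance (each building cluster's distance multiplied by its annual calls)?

For a sum of weighted absolute distances on a line, the optimum is the weighted median (not the mean). Total weight W = 275; half-weight = 137.5.
Sort by position and accumulate weight:
  km 4 (B, w=110) → cum 110
  km 16 (D, w=90) → cum 200  ≥ 137.5 → median here
  km 20 (C, w=70) → cum 270
  km 21 (A, w=5) → cum 275
Optimal location: km 16.

x = 16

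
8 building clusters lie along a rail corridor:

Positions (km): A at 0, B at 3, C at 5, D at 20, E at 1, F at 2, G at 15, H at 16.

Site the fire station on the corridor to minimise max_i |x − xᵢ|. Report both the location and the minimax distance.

location 10, max distance 10

The 1-center on a line is the midpoint of the two extreme points: leftmost at 0, rightmost at 20.
Optimal location = (0 + 20)/2 = 10; maximum distance = (20 − 0)/2 = 10.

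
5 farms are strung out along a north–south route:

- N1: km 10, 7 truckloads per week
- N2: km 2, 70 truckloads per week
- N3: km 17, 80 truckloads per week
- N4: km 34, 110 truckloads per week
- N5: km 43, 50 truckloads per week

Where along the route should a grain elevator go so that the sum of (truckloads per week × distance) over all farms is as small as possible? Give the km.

For a sum of weighted absolute distances on a line, the optimum is the weighted median (not the mean). Total weight W = 317; half-weight = 158.5.
Sort by position and accumulate weight:
  km 2 (N2, w=70) → cum 70
  km 10 (N1, w=7) → cum 77
  km 17 (N3, w=80) → cum 157
  km 34 (N4, w=110) → cum 267  ≥ 158.5 → median here
  km 43 (N5, w=50) → cum 317
Optimal location: km 34.

x = 34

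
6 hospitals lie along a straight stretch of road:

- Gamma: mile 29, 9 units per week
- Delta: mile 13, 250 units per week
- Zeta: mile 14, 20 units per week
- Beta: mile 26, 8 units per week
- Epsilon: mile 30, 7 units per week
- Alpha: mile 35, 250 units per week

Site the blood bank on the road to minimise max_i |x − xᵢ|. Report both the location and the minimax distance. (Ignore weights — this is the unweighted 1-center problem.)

The 1-center on a line is the midpoint of the two extreme points: leftmost at 13, rightmost at 35.
Optimal location = (13 + 35)/2 = 24; maximum distance = (35 − 13)/2 = 11.

location 24, max distance 11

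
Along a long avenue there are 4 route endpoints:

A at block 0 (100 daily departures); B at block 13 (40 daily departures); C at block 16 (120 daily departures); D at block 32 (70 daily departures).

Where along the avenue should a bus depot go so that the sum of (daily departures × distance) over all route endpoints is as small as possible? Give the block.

x = 16

For a sum of weighted absolute distances on a line, the optimum is the weighted median (not the mean). Total weight W = 330; half-weight = 165.
Sort by position and accumulate weight:
  block 0 (A, w=100) → cum 100
  block 13 (B, w=40) → cum 140
  block 16 (C, w=120) → cum 260  ≥ 165 → median here
  block 32 (D, w=70) → cum 330
Optimal location: block 16.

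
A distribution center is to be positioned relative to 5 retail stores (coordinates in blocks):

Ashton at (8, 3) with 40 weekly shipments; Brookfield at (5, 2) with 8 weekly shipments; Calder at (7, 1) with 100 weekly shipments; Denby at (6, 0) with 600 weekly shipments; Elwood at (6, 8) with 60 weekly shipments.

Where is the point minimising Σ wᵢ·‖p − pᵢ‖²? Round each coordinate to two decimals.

(6.21, 0.89)

The minimiser of Σwᵢ‖p−pᵢ‖² is the weighted centroid p* = (Σwᵢpᵢ)/(Σwᵢ).
Σwᵢ = 808.
Σwᵢxᵢ = 40·8 + 8·5 + 100·7 + 600·6 + 60·6 = 5020.
Σwᵢyᵢ = 40·3 + 8·2 + 100·1 + 600·0 + 60·8 = 716.
x* = 5020/808 = 6.21, y* = 716/808 = 0.89.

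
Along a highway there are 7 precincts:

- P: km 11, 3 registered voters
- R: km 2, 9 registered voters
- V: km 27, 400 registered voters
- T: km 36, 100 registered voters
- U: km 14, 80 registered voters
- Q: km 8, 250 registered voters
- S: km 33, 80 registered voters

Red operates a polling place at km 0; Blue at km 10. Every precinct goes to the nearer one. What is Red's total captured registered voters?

9

The indifferent point is the midpoint (0+10)/2 = 5; precincts left of it (closer to Red at 0) go to Red, those right go to Blue.
  R at 2 (w=9) → Red
  Q at 8 (w=250) → Blue
  P at 11 (w=3) → Blue
  U at 14 (w=80) → Blue
  V at 27 (w=400) → Blue
  S at 33 (w=80) → Blue
  T at 36 (w=100) → Blue
Red captures 9; Blue captures 913.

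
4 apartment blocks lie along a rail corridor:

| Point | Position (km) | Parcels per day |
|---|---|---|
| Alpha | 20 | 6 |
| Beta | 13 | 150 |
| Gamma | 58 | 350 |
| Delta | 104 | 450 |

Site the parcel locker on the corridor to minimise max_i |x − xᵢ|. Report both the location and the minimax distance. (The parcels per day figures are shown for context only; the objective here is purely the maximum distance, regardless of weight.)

location 58.5, max distance 45.5

The 1-center on a line is the midpoint of the two extreme points: leftmost at 13, rightmost at 104.
Optimal location = (13 + 104)/2 = 58.5; maximum distance = (104 − 13)/2 = 45.5.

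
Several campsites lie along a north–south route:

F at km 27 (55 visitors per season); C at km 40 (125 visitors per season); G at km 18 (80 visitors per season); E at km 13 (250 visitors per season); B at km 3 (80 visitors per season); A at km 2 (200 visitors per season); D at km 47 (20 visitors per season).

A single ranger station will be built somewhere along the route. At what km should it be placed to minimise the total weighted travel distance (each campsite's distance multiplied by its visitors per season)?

x = 13

For a sum of weighted absolute distances on a line, the optimum is the weighted median (not the mean). Total weight W = 810; half-weight = 405.
Sort by position and accumulate weight:
  km 2 (A, w=200) → cum 200
  km 3 (B, w=80) → cum 280
  km 13 (E, w=250) → cum 530  ≥ 405 → median here
  km 18 (G, w=80) → cum 610
  km 27 (F, w=55) → cum 665
  km 40 (C, w=125) → cum 790
  km 47 (D, w=20) → cum 810
Optimal location: km 13.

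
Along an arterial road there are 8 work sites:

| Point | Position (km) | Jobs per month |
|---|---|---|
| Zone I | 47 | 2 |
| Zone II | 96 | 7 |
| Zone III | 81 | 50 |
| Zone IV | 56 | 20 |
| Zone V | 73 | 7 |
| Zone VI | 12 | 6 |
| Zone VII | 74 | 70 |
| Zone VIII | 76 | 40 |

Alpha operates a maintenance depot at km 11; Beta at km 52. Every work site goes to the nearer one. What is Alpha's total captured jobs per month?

The indifferent point is the midpoint (11+52)/2 = 31.5; work sites left of it (closer to Alpha at 11) go to Alpha, those right go to Beta.
  Zone VI at 12 (w=6) → Alpha
  Zone I at 47 (w=2) → Beta
  Zone IV at 56 (w=20) → Beta
  Zone V at 73 (w=7) → Beta
  Zone VII at 74 (w=70) → Beta
  Zone VIII at 76 (w=40) → Beta
  Zone III at 81 (w=50) → Beta
  Zone II at 96 (w=7) → Beta
Alpha captures 6; Beta captures 196.

6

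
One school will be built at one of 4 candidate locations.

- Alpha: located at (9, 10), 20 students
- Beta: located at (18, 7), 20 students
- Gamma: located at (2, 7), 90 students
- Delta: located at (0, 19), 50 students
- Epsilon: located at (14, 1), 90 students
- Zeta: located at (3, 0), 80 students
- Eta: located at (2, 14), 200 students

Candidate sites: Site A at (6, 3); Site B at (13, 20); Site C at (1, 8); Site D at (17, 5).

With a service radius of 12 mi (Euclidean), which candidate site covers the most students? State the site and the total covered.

Coverage radius r = 12 mi; a point is covered iff (Δx)²+(Δy)² ≤ 12² = 144.
  Site A (6, 3): covers {Alpha, Gamma, Epsilon, Zeta, Eta} → 480
  Site B (13, 20): covers {Alpha} → 20
  Site C (1, 8): covers {Alpha, Gamma, Delta, Zeta, Eta} → 440
  Site D (17, 5): covers {Alpha, Beta, Epsilon} → 130
Maximum coverage at Site A: 480 students.

Site A, covering 480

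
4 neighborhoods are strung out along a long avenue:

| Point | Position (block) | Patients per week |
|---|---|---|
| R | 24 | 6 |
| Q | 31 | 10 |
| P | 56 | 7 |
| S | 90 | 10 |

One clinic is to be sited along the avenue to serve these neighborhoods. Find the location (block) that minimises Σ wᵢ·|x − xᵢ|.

x = 56

For a sum of weighted absolute distances on a line, the optimum is the weighted median (not the mean). Total weight W = 33; half-weight = 16.5.
Sort by position and accumulate weight:
  block 24 (R, w=6) → cum 6
  block 31 (Q, w=10) → cum 16
  block 56 (P, w=7) → cum 23  ≥ 16.5 → median here
  block 90 (S, w=10) → cum 33
Optimal location: block 56.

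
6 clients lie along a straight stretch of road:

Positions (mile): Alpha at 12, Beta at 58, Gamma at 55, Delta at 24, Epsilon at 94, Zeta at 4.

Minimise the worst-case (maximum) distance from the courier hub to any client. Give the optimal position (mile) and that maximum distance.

location 49, max distance 45

The 1-center on a line is the midpoint of the two extreme points: leftmost at 4, rightmost at 94.
Optimal location = (4 + 94)/2 = 49; maximum distance = (94 − 4)/2 = 45.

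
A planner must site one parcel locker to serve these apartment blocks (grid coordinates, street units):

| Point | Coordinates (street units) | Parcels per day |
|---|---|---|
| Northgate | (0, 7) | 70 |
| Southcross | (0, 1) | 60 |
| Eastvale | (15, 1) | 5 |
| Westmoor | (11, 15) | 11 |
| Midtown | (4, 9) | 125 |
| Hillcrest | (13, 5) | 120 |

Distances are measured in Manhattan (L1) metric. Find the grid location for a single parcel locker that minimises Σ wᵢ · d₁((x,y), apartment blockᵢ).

(4, 7)

Manhattan distance separates: Σwᵢ(|x−xᵢ|+|y−yᵢ|) = Σwᵢ|x−xᵢ| + Σwᵢ|y−yᵢ|, so x and y are optimised independently as 1-D weighted medians.
Total weight W = 391; half = 195.5.
x-coordinate, sorted with cumulative weight:
  x=0 (Northgate, w=70) cum 70
  x=0 (Southcross, w=60) cum 130
  x=4 (Midtown, w=125) cum 255  ← median
  x=11 (Westmoor, w=11) cum 266
  x=13 (Hillcrest, w=120) cum 386
  x=15 (Eastvale, w=5) cum 391
⇒ x* = 4
y-coordinate, sorted with cumulative weight:
  y=1 (Southcross, w=60) cum 60
  y=1 (Eastvale, w=5) cum 65
  y=5 (Hillcrest, w=120) cum 185
  y=7 (Northgate, w=70) cum 255  ← median
  y=9 (Midtown, w=125) cum 380
  y=15 (Westmoor, w=11) cum 391
⇒ y* = 7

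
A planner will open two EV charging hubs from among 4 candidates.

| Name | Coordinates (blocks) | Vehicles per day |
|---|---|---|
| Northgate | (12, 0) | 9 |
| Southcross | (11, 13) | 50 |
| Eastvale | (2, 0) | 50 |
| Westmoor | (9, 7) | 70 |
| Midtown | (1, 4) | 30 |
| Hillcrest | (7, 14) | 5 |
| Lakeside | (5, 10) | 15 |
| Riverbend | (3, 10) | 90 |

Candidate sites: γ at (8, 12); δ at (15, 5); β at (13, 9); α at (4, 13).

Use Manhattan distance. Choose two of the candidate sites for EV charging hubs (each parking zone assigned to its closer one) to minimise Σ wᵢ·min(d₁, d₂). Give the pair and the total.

{γ, α}, total 2309

Evaluate every pair (each demand assigned to the nearer of the two):
  {γ, α}: total = 2309
  {β, α}: total = 2360
  {δ, α}: total = 2532
  {γ, δ}: total = 2762
  {γ, β}: total = 2780
  {δ, β}: total = 3322
Best pair: {γ, α} with total 2309.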